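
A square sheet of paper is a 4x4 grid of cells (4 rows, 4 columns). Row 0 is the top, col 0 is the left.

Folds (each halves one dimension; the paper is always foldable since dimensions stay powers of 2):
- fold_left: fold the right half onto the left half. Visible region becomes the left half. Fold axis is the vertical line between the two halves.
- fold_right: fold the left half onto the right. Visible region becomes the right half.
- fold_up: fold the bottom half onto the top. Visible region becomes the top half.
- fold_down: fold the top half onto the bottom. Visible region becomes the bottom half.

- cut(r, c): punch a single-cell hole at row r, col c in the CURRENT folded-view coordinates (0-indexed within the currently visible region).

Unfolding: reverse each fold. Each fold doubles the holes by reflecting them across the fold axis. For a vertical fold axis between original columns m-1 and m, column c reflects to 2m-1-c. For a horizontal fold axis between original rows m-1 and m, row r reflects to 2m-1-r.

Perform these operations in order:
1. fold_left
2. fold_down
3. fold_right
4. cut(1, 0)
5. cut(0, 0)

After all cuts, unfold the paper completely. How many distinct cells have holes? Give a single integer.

Answer: 16

Derivation:
Op 1 fold_left: fold axis v@2; visible region now rows[0,4) x cols[0,2) = 4x2
Op 2 fold_down: fold axis h@2; visible region now rows[2,4) x cols[0,2) = 2x2
Op 3 fold_right: fold axis v@1; visible region now rows[2,4) x cols[1,2) = 2x1
Op 4 cut(1, 0): punch at orig (3,1); cuts so far [(3, 1)]; region rows[2,4) x cols[1,2) = 2x1
Op 5 cut(0, 0): punch at orig (2,1); cuts so far [(2, 1), (3, 1)]; region rows[2,4) x cols[1,2) = 2x1
Unfold 1 (reflect across v@1): 4 holes -> [(2, 0), (2, 1), (3, 0), (3, 1)]
Unfold 2 (reflect across h@2): 8 holes -> [(0, 0), (0, 1), (1, 0), (1, 1), (2, 0), (2, 1), (3, 0), (3, 1)]
Unfold 3 (reflect across v@2): 16 holes -> [(0, 0), (0, 1), (0, 2), (0, 3), (1, 0), (1, 1), (1, 2), (1, 3), (2, 0), (2, 1), (2, 2), (2, 3), (3, 0), (3, 1), (3, 2), (3, 3)]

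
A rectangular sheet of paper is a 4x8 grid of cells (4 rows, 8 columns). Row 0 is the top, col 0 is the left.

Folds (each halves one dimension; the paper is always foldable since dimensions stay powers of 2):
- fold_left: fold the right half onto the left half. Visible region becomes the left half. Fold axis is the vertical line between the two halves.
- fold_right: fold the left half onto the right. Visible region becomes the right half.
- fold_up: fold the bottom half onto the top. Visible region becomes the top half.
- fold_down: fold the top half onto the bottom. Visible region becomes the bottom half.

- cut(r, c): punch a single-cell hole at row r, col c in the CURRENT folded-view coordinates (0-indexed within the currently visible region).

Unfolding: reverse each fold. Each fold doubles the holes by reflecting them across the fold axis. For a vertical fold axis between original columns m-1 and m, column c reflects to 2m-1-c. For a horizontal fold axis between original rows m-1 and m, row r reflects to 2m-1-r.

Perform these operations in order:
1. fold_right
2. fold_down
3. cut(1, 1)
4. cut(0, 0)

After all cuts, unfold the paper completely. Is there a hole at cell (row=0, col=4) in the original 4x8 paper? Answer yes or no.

Op 1 fold_right: fold axis v@4; visible region now rows[0,4) x cols[4,8) = 4x4
Op 2 fold_down: fold axis h@2; visible region now rows[2,4) x cols[4,8) = 2x4
Op 3 cut(1, 1): punch at orig (3,5); cuts so far [(3, 5)]; region rows[2,4) x cols[4,8) = 2x4
Op 4 cut(0, 0): punch at orig (2,4); cuts so far [(2, 4), (3, 5)]; region rows[2,4) x cols[4,8) = 2x4
Unfold 1 (reflect across h@2): 4 holes -> [(0, 5), (1, 4), (2, 4), (3, 5)]
Unfold 2 (reflect across v@4): 8 holes -> [(0, 2), (0, 5), (1, 3), (1, 4), (2, 3), (2, 4), (3, 2), (3, 5)]
Holes: [(0, 2), (0, 5), (1, 3), (1, 4), (2, 3), (2, 4), (3, 2), (3, 5)]

Answer: no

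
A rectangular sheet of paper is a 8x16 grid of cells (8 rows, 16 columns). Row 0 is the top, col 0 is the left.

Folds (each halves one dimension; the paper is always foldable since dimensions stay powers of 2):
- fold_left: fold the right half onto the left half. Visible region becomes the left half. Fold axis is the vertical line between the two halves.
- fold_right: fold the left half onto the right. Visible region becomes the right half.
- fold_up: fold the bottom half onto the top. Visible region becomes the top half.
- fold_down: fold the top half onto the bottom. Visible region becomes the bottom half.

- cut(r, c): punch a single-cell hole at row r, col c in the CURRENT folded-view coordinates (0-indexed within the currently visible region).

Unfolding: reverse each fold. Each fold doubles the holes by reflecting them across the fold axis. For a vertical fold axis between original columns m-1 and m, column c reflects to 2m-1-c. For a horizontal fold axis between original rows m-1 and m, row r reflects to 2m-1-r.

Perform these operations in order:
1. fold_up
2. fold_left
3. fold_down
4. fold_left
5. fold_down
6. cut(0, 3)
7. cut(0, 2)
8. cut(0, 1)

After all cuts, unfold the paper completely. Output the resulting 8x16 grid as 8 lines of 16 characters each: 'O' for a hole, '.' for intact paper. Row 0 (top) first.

Answer: .OOOOOO..OOOOOO.
.OOOOOO..OOOOOO.
.OOOOOO..OOOOOO.
.OOOOOO..OOOOOO.
.OOOOOO..OOOOOO.
.OOOOOO..OOOOOO.
.OOOOOO..OOOOOO.
.OOOOOO..OOOOOO.

Derivation:
Op 1 fold_up: fold axis h@4; visible region now rows[0,4) x cols[0,16) = 4x16
Op 2 fold_left: fold axis v@8; visible region now rows[0,4) x cols[0,8) = 4x8
Op 3 fold_down: fold axis h@2; visible region now rows[2,4) x cols[0,8) = 2x8
Op 4 fold_left: fold axis v@4; visible region now rows[2,4) x cols[0,4) = 2x4
Op 5 fold_down: fold axis h@3; visible region now rows[3,4) x cols[0,4) = 1x4
Op 6 cut(0, 3): punch at orig (3,3); cuts so far [(3, 3)]; region rows[3,4) x cols[0,4) = 1x4
Op 7 cut(0, 2): punch at orig (3,2); cuts so far [(3, 2), (3, 3)]; region rows[3,4) x cols[0,4) = 1x4
Op 8 cut(0, 1): punch at orig (3,1); cuts so far [(3, 1), (3, 2), (3, 3)]; region rows[3,4) x cols[0,4) = 1x4
Unfold 1 (reflect across h@3): 6 holes -> [(2, 1), (2, 2), (2, 3), (3, 1), (3, 2), (3, 3)]
Unfold 2 (reflect across v@4): 12 holes -> [(2, 1), (2, 2), (2, 3), (2, 4), (2, 5), (2, 6), (3, 1), (3, 2), (3, 3), (3, 4), (3, 5), (3, 6)]
Unfold 3 (reflect across h@2): 24 holes -> [(0, 1), (0, 2), (0, 3), (0, 4), (0, 5), (0, 6), (1, 1), (1, 2), (1, 3), (1, 4), (1, 5), (1, 6), (2, 1), (2, 2), (2, 3), (2, 4), (2, 5), (2, 6), (3, 1), (3, 2), (3, 3), (3, 4), (3, 5), (3, 6)]
Unfold 4 (reflect across v@8): 48 holes -> [(0, 1), (0, 2), (0, 3), (0, 4), (0, 5), (0, 6), (0, 9), (0, 10), (0, 11), (0, 12), (0, 13), (0, 14), (1, 1), (1, 2), (1, 3), (1, 4), (1, 5), (1, 6), (1, 9), (1, 10), (1, 11), (1, 12), (1, 13), (1, 14), (2, 1), (2, 2), (2, 3), (2, 4), (2, 5), (2, 6), (2, 9), (2, 10), (2, 11), (2, 12), (2, 13), (2, 14), (3, 1), (3, 2), (3, 3), (3, 4), (3, 5), (3, 6), (3, 9), (3, 10), (3, 11), (3, 12), (3, 13), (3, 14)]
Unfold 5 (reflect across h@4): 96 holes -> [(0, 1), (0, 2), (0, 3), (0, 4), (0, 5), (0, 6), (0, 9), (0, 10), (0, 11), (0, 12), (0, 13), (0, 14), (1, 1), (1, 2), (1, 3), (1, 4), (1, 5), (1, 6), (1, 9), (1, 10), (1, 11), (1, 12), (1, 13), (1, 14), (2, 1), (2, 2), (2, 3), (2, 4), (2, 5), (2, 6), (2, 9), (2, 10), (2, 11), (2, 12), (2, 13), (2, 14), (3, 1), (3, 2), (3, 3), (3, 4), (3, 5), (3, 6), (3, 9), (3, 10), (3, 11), (3, 12), (3, 13), (3, 14), (4, 1), (4, 2), (4, 3), (4, 4), (4, 5), (4, 6), (4, 9), (4, 10), (4, 11), (4, 12), (4, 13), (4, 14), (5, 1), (5, 2), (5, 3), (5, 4), (5, 5), (5, 6), (5, 9), (5, 10), (5, 11), (5, 12), (5, 13), (5, 14), (6, 1), (6, 2), (6, 3), (6, 4), (6, 5), (6, 6), (6, 9), (6, 10), (6, 11), (6, 12), (6, 13), (6, 14), (7, 1), (7, 2), (7, 3), (7, 4), (7, 5), (7, 6), (7, 9), (7, 10), (7, 11), (7, 12), (7, 13), (7, 14)]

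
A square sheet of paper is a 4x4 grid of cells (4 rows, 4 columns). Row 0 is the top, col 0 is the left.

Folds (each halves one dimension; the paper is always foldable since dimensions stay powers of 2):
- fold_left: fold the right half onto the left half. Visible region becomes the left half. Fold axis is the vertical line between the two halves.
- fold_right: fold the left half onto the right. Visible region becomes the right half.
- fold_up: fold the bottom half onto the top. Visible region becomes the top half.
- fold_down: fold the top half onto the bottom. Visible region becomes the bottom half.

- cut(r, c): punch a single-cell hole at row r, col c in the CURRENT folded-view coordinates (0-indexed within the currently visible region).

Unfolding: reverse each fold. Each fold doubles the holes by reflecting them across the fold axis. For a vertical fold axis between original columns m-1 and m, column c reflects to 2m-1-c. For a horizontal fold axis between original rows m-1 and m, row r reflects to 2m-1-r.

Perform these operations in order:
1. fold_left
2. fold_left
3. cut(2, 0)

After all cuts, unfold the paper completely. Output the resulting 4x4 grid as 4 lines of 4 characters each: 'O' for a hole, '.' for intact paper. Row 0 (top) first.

Op 1 fold_left: fold axis v@2; visible region now rows[0,4) x cols[0,2) = 4x2
Op 2 fold_left: fold axis v@1; visible region now rows[0,4) x cols[0,1) = 4x1
Op 3 cut(2, 0): punch at orig (2,0); cuts so far [(2, 0)]; region rows[0,4) x cols[0,1) = 4x1
Unfold 1 (reflect across v@1): 2 holes -> [(2, 0), (2, 1)]
Unfold 2 (reflect across v@2): 4 holes -> [(2, 0), (2, 1), (2, 2), (2, 3)]

Answer: ....
....
OOOO
....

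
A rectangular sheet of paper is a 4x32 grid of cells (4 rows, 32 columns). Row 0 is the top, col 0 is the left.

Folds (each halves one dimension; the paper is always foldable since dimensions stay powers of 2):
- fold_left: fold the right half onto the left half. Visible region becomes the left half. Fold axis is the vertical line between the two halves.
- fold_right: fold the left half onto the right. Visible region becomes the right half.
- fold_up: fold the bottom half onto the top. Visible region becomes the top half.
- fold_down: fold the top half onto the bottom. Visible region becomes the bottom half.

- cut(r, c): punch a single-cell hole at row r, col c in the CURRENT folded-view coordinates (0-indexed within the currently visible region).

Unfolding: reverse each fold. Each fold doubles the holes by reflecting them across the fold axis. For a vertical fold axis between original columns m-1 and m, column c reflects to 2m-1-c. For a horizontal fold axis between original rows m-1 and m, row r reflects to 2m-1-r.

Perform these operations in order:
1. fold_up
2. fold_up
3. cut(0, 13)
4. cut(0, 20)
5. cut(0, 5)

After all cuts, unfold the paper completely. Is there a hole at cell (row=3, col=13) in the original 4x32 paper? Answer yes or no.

Answer: yes

Derivation:
Op 1 fold_up: fold axis h@2; visible region now rows[0,2) x cols[0,32) = 2x32
Op 2 fold_up: fold axis h@1; visible region now rows[0,1) x cols[0,32) = 1x32
Op 3 cut(0, 13): punch at orig (0,13); cuts so far [(0, 13)]; region rows[0,1) x cols[0,32) = 1x32
Op 4 cut(0, 20): punch at orig (0,20); cuts so far [(0, 13), (0, 20)]; region rows[0,1) x cols[0,32) = 1x32
Op 5 cut(0, 5): punch at orig (0,5); cuts so far [(0, 5), (0, 13), (0, 20)]; region rows[0,1) x cols[0,32) = 1x32
Unfold 1 (reflect across h@1): 6 holes -> [(0, 5), (0, 13), (0, 20), (1, 5), (1, 13), (1, 20)]
Unfold 2 (reflect across h@2): 12 holes -> [(0, 5), (0, 13), (0, 20), (1, 5), (1, 13), (1, 20), (2, 5), (2, 13), (2, 20), (3, 5), (3, 13), (3, 20)]
Holes: [(0, 5), (0, 13), (0, 20), (1, 5), (1, 13), (1, 20), (2, 5), (2, 13), (2, 20), (3, 5), (3, 13), (3, 20)]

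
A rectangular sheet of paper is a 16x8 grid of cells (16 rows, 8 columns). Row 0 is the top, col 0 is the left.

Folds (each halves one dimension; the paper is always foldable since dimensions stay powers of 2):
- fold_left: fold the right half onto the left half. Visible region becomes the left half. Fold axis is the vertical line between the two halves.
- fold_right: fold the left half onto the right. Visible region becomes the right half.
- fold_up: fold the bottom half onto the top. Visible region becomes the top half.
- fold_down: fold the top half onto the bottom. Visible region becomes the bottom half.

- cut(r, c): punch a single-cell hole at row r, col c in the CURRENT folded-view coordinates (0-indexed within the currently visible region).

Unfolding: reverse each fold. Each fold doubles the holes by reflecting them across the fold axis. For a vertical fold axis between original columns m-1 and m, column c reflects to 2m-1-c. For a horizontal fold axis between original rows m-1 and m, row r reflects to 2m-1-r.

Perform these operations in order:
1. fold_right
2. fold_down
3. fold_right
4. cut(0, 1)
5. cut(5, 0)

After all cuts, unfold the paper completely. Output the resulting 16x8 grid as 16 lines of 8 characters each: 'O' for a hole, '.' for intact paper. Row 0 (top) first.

Answer: ........
........
.OO..OO.
........
........
........
........
O..OO..O
O..OO..O
........
........
........
........
.OO..OO.
........
........

Derivation:
Op 1 fold_right: fold axis v@4; visible region now rows[0,16) x cols[4,8) = 16x4
Op 2 fold_down: fold axis h@8; visible region now rows[8,16) x cols[4,8) = 8x4
Op 3 fold_right: fold axis v@6; visible region now rows[8,16) x cols[6,8) = 8x2
Op 4 cut(0, 1): punch at orig (8,7); cuts so far [(8, 7)]; region rows[8,16) x cols[6,8) = 8x2
Op 5 cut(5, 0): punch at orig (13,6); cuts so far [(8, 7), (13, 6)]; region rows[8,16) x cols[6,8) = 8x2
Unfold 1 (reflect across v@6): 4 holes -> [(8, 4), (8, 7), (13, 5), (13, 6)]
Unfold 2 (reflect across h@8): 8 holes -> [(2, 5), (2, 6), (7, 4), (7, 7), (8, 4), (8, 7), (13, 5), (13, 6)]
Unfold 3 (reflect across v@4): 16 holes -> [(2, 1), (2, 2), (2, 5), (2, 6), (7, 0), (7, 3), (7, 4), (7, 7), (8, 0), (8, 3), (8, 4), (8, 7), (13, 1), (13, 2), (13, 5), (13, 6)]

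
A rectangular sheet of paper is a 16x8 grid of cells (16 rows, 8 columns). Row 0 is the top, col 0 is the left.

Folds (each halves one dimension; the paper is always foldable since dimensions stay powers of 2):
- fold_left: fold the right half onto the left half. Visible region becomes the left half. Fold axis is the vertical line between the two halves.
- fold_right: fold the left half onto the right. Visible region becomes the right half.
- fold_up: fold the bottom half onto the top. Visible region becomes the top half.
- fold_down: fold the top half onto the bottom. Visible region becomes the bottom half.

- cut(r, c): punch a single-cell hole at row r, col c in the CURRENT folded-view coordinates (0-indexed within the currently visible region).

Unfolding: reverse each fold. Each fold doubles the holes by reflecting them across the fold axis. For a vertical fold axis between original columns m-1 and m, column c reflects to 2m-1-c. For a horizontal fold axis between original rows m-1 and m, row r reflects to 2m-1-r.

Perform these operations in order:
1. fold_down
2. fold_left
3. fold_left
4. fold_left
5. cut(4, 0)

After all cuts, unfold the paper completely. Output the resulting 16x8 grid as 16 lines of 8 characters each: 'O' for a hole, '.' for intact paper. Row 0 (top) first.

Op 1 fold_down: fold axis h@8; visible region now rows[8,16) x cols[0,8) = 8x8
Op 2 fold_left: fold axis v@4; visible region now rows[8,16) x cols[0,4) = 8x4
Op 3 fold_left: fold axis v@2; visible region now rows[8,16) x cols[0,2) = 8x2
Op 4 fold_left: fold axis v@1; visible region now rows[8,16) x cols[0,1) = 8x1
Op 5 cut(4, 0): punch at orig (12,0); cuts so far [(12, 0)]; region rows[8,16) x cols[0,1) = 8x1
Unfold 1 (reflect across v@1): 2 holes -> [(12, 0), (12, 1)]
Unfold 2 (reflect across v@2): 4 holes -> [(12, 0), (12, 1), (12, 2), (12, 3)]
Unfold 3 (reflect across v@4): 8 holes -> [(12, 0), (12, 1), (12, 2), (12, 3), (12, 4), (12, 5), (12, 6), (12, 7)]
Unfold 4 (reflect across h@8): 16 holes -> [(3, 0), (3, 1), (3, 2), (3, 3), (3, 4), (3, 5), (3, 6), (3, 7), (12, 0), (12, 1), (12, 2), (12, 3), (12, 4), (12, 5), (12, 6), (12, 7)]

Answer: ........
........
........
OOOOOOOO
........
........
........
........
........
........
........
........
OOOOOOOO
........
........
........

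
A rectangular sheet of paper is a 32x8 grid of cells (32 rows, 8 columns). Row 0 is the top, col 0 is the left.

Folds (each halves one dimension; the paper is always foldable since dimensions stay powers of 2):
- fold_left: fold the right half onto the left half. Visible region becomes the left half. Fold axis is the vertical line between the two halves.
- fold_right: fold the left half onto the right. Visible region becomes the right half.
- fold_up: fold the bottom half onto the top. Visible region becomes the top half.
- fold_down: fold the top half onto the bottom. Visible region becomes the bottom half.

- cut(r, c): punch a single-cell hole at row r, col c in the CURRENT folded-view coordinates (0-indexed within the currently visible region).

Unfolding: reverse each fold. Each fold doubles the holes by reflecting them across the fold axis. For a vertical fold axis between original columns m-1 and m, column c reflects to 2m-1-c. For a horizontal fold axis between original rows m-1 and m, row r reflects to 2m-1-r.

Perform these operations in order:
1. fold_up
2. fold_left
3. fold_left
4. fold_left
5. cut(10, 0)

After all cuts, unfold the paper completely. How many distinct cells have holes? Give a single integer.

Answer: 16

Derivation:
Op 1 fold_up: fold axis h@16; visible region now rows[0,16) x cols[0,8) = 16x8
Op 2 fold_left: fold axis v@4; visible region now rows[0,16) x cols[0,4) = 16x4
Op 3 fold_left: fold axis v@2; visible region now rows[0,16) x cols[0,2) = 16x2
Op 4 fold_left: fold axis v@1; visible region now rows[0,16) x cols[0,1) = 16x1
Op 5 cut(10, 0): punch at orig (10,0); cuts so far [(10, 0)]; region rows[0,16) x cols[0,1) = 16x1
Unfold 1 (reflect across v@1): 2 holes -> [(10, 0), (10, 1)]
Unfold 2 (reflect across v@2): 4 holes -> [(10, 0), (10, 1), (10, 2), (10, 3)]
Unfold 3 (reflect across v@4): 8 holes -> [(10, 0), (10, 1), (10, 2), (10, 3), (10, 4), (10, 5), (10, 6), (10, 7)]
Unfold 4 (reflect across h@16): 16 holes -> [(10, 0), (10, 1), (10, 2), (10, 3), (10, 4), (10, 5), (10, 6), (10, 7), (21, 0), (21, 1), (21, 2), (21, 3), (21, 4), (21, 5), (21, 6), (21, 7)]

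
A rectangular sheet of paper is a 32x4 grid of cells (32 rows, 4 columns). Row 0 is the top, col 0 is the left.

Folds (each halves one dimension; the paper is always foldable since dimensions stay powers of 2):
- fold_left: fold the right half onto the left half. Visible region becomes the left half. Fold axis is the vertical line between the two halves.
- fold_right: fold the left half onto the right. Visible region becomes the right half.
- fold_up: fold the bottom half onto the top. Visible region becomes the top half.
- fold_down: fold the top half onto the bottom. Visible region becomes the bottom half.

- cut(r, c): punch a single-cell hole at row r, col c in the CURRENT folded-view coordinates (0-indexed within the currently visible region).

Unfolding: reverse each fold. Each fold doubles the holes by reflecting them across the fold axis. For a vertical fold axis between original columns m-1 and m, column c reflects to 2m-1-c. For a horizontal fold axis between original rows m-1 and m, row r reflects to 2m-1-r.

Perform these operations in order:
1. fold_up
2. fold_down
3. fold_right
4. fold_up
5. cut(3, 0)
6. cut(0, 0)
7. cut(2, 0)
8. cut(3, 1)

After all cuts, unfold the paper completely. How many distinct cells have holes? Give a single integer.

Op 1 fold_up: fold axis h@16; visible region now rows[0,16) x cols[0,4) = 16x4
Op 2 fold_down: fold axis h@8; visible region now rows[8,16) x cols[0,4) = 8x4
Op 3 fold_right: fold axis v@2; visible region now rows[8,16) x cols[2,4) = 8x2
Op 4 fold_up: fold axis h@12; visible region now rows[8,12) x cols[2,4) = 4x2
Op 5 cut(3, 0): punch at orig (11,2); cuts so far [(11, 2)]; region rows[8,12) x cols[2,4) = 4x2
Op 6 cut(0, 0): punch at orig (8,2); cuts so far [(8, 2), (11, 2)]; region rows[8,12) x cols[2,4) = 4x2
Op 7 cut(2, 0): punch at orig (10,2); cuts so far [(8, 2), (10, 2), (11, 2)]; region rows[8,12) x cols[2,4) = 4x2
Op 8 cut(3, 1): punch at orig (11,3); cuts so far [(8, 2), (10, 2), (11, 2), (11, 3)]; region rows[8,12) x cols[2,4) = 4x2
Unfold 1 (reflect across h@12): 8 holes -> [(8, 2), (10, 2), (11, 2), (11, 3), (12, 2), (12, 3), (13, 2), (15, 2)]
Unfold 2 (reflect across v@2): 16 holes -> [(8, 1), (8, 2), (10, 1), (10, 2), (11, 0), (11, 1), (11, 2), (11, 3), (12, 0), (12, 1), (12, 2), (12, 3), (13, 1), (13, 2), (15, 1), (15, 2)]
Unfold 3 (reflect across h@8): 32 holes -> [(0, 1), (0, 2), (2, 1), (2, 2), (3, 0), (3, 1), (3, 2), (3, 3), (4, 0), (4, 1), (4, 2), (4, 3), (5, 1), (5, 2), (7, 1), (7, 2), (8, 1), (8, 2), (10, 1), (10, 2), (11, 0), (11, 1), (11, 2), (11, 3), (12, 0), (12, 1), (12, 2), (12, 3), (13, 1), (13, 2), (15, 1), (15, 2)]
Unfold 4 (reflect across h@16): 64 holes -> [(0, 1), (0, 2), (2, 1), (2, 2), (3, 0), (3, 1), (3, 2), (3, 3), (4, 0), (4, 1), (4, 2), (4, 3), (5, 1), (5, 2), (7, 1), (7, 2), (8, 1), (8, 2), (10, 1), (10, 2), (11, 0), (11, 1), (11, 2), (11, 3), (12, 0), (12, 1), (12, 2), (12, 3), (13, 1), (13, 2), (15, 1), (15, 2), (16, 1), (16, 2), (18, 1), (18, 2), (19, 0), (19, 1), (19, 2), (19, 3), (20, 0), (20, 1), (20, 2), (20, 3), (21, 1), (21, 2), (23, 1), (23, 2), (24, 1), (24, 2), (26, 1), (26, 2), (27, 0), (27, 1), (27, 2), (27, 3), (28, 0), (28, 1), (28, 2), (28, 3), (29, 1), (29, 2), (31, 1), (31, 2)]

Answer: 64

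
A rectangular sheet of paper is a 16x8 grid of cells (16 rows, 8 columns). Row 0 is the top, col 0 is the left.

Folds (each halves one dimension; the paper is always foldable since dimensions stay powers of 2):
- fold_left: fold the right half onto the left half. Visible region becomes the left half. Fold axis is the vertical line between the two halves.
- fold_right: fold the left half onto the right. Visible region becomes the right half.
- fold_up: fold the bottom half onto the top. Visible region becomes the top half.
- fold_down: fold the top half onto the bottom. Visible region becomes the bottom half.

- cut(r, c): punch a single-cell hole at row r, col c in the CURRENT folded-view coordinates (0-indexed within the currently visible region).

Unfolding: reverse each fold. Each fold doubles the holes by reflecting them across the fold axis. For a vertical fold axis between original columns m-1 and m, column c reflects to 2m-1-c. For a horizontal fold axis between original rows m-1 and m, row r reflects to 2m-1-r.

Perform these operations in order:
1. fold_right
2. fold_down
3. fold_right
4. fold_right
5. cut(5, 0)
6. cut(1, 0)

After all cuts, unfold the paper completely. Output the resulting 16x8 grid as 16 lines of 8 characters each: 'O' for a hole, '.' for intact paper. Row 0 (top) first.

Op 1 fold_right: fold axis v@4; visible region now rows[0,16) x cols[4,8) = 16x4
Op 2 fold_down: fold axis h@8; visible region now rows[8,16) x cols[4,8) = 8x4
Op 3 fold_right: fold axis v@6; visible region now rows[8,16) x cols[6,8) = 8x2
Op 4 fold_right: fold axis v@7; visible region now rows[8,16) x cols[7,8) = 8x1
Op 5 cut(5, 0): punch at orig (13,7); cuts so far [(13, 7)]; region rows[8,16) x cols[7,8) = 8x1
Op 6 cut(1, 0): punch at orig (9,7); cuts so far [(9, 7), (13, 7)]; region rows[8,16) x cols[7,8) = 8x1
Unfold 1 (reflect across v@7): 4 holes -> [(9, 6), (9, 7), (13, 6), (13, 7)]
Unfold 2 (reflect across v@6): 8 holes -> [(9, 4), (9, 5), (9, 6), (9, 7), (13, 4), (13, 5), (13, 6), (13, 7)]
Unfold 3 (reflect across h@8): 16 holes -> [(2, 4), (2, 5), (2, 6), (2, 7), (6, 4), (6, 5), (6, 6), (6, 7), (9, 4), (9, 5), (9, 6), (9, 7), (13, 4), (13, 5), (13, 6), (13, 7)]
Unfold 4 (reflect across v@4): 32 holes -> [(2, 0), (2, 1), (2, 2), (2, 3), (2, 4), (2, 5), (2, 6), (2, 7), (6, 0), (6, 1), (6, 2), (6, 3), (6, 4), (6, 5), (6, 6), (6, 7), (9, 0), (9, 1), (9, 2), (9, 3), (9, 4), (9, 5), (9, 6), (9, 7), (13, 0), (13, 1), (13, 2), (13, 3), (13, 4), (13, 5), (13, 6), (13, 7)]

Answer: ........
........
OOOOOOOO
........
........
........
OOOOOOOO
........
........
OOOOOOOO
........
........
........
OOOOOOOO
........
........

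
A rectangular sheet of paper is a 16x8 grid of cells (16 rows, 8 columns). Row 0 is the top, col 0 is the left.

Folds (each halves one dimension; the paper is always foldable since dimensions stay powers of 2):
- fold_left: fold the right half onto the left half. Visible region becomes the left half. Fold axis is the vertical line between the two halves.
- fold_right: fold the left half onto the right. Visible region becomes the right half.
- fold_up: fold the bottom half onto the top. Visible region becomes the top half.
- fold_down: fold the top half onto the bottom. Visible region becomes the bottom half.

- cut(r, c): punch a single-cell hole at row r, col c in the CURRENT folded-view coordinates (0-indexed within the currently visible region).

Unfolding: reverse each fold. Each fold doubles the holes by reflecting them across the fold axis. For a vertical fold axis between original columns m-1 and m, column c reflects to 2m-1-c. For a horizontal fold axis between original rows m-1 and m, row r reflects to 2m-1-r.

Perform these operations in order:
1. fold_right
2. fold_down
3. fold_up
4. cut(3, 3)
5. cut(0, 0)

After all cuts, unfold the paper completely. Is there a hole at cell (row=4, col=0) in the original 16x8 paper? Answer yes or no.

Op 1 fold_right: fold axis v@4; visible region now rows[0,16) x cols[4,8) = 16x4
Op 2 fold_down: fold axis h@8; visible region now rows[8,16) x cols[4,8) = 8x4
Op 3 fold_up: fold axis h@12; visible region now rows[8,12) x cols[4,8) = 4x4
Op 4 cut(3, 3): punch at orig (11,7); cuts so far [(11, 7)]; region rows[8,12) x cols[4,8) = 4x4
Op 5 cut(0, 0): punch at orig (8,4); cuts so far [(8, 4), (11, 7)]; region rows[8,12) x cols[4,8) = 4x4
Unfold 1 (reflect across h@12): 4 holes -> [(8, 4), (11, 7), (12, 7), (15, 4)]
Unfold 2 (reflect across h@8): 8 holes -> [(0, 4), (3, 7), (4, 7), (7, 4), (8, 4), (11, 7), (12, 7), (15, 4)]
Unfold 3 (reflect across v@4): 16 holes -> [(0, 3), (0, 4), (3, 0), (3, 7), (4, 0), (4, 7), (7, 3), (7, 4), (8, 3), (8, 4), (11, 0), (11, 7), (12, 0), (12, 7), (15, 3), (15, 4)]
Holes: [(0, 3), (0, 4), (3, 0), (3, 7), (4, 0), (4, 7), (7, 3), (7, 4), (8, 3), (8, 4), (11, 0), (11, 7), (12, 0), (12, 7), (15, 3), (15, 4)]

Answer: yes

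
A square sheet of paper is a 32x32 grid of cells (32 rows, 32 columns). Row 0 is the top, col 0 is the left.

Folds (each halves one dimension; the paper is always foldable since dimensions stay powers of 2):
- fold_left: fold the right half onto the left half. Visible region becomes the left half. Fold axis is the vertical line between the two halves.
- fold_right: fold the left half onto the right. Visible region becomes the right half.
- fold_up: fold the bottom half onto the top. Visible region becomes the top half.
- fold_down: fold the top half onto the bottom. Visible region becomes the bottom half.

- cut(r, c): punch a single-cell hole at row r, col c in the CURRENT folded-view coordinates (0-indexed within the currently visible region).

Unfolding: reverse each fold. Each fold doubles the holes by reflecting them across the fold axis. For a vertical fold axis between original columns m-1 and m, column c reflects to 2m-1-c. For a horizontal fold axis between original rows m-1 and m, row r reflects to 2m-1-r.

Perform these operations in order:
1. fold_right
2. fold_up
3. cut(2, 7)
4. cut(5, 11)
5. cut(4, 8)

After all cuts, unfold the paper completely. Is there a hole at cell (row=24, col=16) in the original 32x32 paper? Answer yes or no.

Op 1 fold_right: fold axis v@16; visible region now rows[0,32) x cols[16,32) = 32x16
Op 2 fold_up: fold axis h@16; visible region now rows[0,16) x cols[16,32) = 16x16
Op 3 cut(2, 7): punch at orig (2,23); cuts so far [(2, 23)]; region rows[0,16) x cols[16,32) = 16x16
Op 4 cut(5, 11): punch at orig (5,27); cuts so far [(2, 23), (5, 27)]; region rows[0,16) x cols[16,32) = 16x16
Op 5 cut(4, 8): punch at orig (4,24); cuts so far [(2, 23), (4, 24), (5, 27)]; region rows[0,16) x cols[16,32) = 16x16
Unfold 1 (reflect across h@16): 6 holes -> [(2, 23), (4, 24), (5, 27), (26, 27), (27, 24), (29, 23)]
Unfold 2 (reflect across v@16): 12 holes -> [(2, 8), (2, 23), (4, 7), (4, 24), (5, 4), (5, 27), (26, 4), (26, 27), (27, 7), (27, 24), (29, 8), (29, 23)]
Holes: [(2, 8), (2, 23), (4, 7), (4, 24), (5, 4), (5, 27), (26, 4), (26, 27), (27, 7), (27, 24), (29, 8), (29, 23)]

Answer: no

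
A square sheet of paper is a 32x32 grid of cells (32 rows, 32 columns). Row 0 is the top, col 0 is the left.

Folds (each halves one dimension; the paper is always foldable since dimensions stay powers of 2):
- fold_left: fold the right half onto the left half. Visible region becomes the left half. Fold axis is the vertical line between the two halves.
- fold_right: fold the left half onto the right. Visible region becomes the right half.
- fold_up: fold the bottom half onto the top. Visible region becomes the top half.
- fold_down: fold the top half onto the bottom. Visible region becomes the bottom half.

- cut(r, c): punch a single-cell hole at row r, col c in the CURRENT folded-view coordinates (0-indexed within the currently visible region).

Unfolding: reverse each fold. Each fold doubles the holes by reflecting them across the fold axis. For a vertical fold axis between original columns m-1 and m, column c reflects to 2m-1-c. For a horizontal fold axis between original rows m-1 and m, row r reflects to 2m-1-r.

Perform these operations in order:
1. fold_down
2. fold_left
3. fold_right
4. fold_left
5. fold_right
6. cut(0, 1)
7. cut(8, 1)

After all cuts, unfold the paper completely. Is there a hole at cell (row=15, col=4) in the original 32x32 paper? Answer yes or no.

Answer: yes

Derivation:
Op 1 fold_down: fold axis h@16; visible region now rows[16,32) x cols[0,32) = 16x32
Op 2 fold_left: fold axis v@16; visible region now rows[16,32) x cols[0,16) = 16x16
Op 3 fold_right: fold axis v@8; visible region now rows[16,32) x cols[8,16) = 16x8
Op 4 fold_left: fold axis v@12; visible region now rows[16,32) x cols[8,12) = 16x4
Op 5 fold_right: fold axis v@10; visible region now rows[16,32) x cols[10,12) = 16x2
Op 6 cut(0, 1): punch at orig (16,11); cuts so far [(16, 11)]; region rows[16,32) x cols[10,12) = 16x2
Op 7 cut(8, 1): punch at orig (24,11); cuts so far [(16, 11), (24, 11)]; region rows[16,32) x cols[10,12) = 16x2
Unfold 1 (reflect across v@10): 4 holes -> [(16, 8), (16, 11), (24, 8), (24, 11)]
Unfold 2 (reflect across v@12): 8 holes -> [(16, 8), (16, 11), (16, 12), (16, 15), (24, 8), (24, 11), (24, 12), (24, 15)]
Unfold 3 (reflect across v@8): 16 holes -> [(16, 0), (16, 3), (16, 4), (16, 7), (16, 8), (16, 11), (16, 12), (16, 15), (24, 0), (24, 3), (24, 4), (24, 7), (24, 8), (24, 11), (24, 12), (24, 15)]
Unfold 4 (reflect across v@16): 32 holes -> [(16, 0), (16, 3), (16, 4), (16, 7), (16, 8), (16, 11), (16, 12), (16, 15), (16, 16), (16, 19), (16, 20), (16, 23), (16, 24), (16, 27), (16, 28), (16, 31), (24, 0), (24, 3), (24, 4), (24, 7), (24, 8), (24, 11), (24, 12), (24, 15), (24, 16), (24, 19), (24, 20), (24, 23), (24, 24), (24, 27), (24, 28), (24, 31)]
Unfold 5 (reflect across h@16): 64 holes -> [(7, 0), (7, 3), (7, 4), (7, 7), (7, 8), (7, 11), (7, 12), (7, 15), (7, 16), (7, 19), (7, 20), (7, 23), (7, 24), (7, 27), (7, 28), (7, 31), (15, 0), (15, 3), (15, 4), (15, 7), (15, 8), (15, 11), (15, 12), (15, 15), (15, 16), (15, 19), (15, 20), (15, 23), (15, 24), (15, 27), (15, 28), (15, 31), (16, 0), (16, 3), (16, 4), (16, 7), (16, 8), (16, 11), (16, 12), (16, 15), (16, 16), (16, 19), (16, 20), (16, 23), (16, 24), (16, 27), (16, 28), (16, 31), (24, 0), (24, 3), (24, 4), (24, 7), (24, 8), (24, 11), (24, 12), (24, 15), (24, 16), (24, 19), (24, 20), (24, 23), (24, 24), (24, 27), (24, 28), (24, 31)]
Holes: [(7, 0), (7, 3), (7, 4), (7, 7), (7, 8), (7, 11), (7, 12), (7, 15), (7, 16), (7, 19), (7, 20), (7, 23), (7, 24), (7, 27), (7, 28), (7, 31), (15, 0), (15, 3), (15, 4), (15, 7), (15, 8), (15, 11), (15, 12), (15, 15), (15, 16), (15, 19), (15, 20), (15, 23), (15, 24), (15, 27), (15, 28), (15, 31), (16, 0), (16, 3), (16, 4), (16, 7), (16, 8), (16, 11), (16, 12), (16, 15), (16, 16), (16, 19), (16, 20), (16, 23), (16, 24), (16, 27), (16, 28), (16, 31), (24, 0), (24, 3), (24, 4), (24, 7), (24, 8), (24, 11), (24, 12), (24, 15), (24, 16), (24, 19), (24, 20), (24, 23), (24, 24), (24, 27), (24, 28), (24, 31)]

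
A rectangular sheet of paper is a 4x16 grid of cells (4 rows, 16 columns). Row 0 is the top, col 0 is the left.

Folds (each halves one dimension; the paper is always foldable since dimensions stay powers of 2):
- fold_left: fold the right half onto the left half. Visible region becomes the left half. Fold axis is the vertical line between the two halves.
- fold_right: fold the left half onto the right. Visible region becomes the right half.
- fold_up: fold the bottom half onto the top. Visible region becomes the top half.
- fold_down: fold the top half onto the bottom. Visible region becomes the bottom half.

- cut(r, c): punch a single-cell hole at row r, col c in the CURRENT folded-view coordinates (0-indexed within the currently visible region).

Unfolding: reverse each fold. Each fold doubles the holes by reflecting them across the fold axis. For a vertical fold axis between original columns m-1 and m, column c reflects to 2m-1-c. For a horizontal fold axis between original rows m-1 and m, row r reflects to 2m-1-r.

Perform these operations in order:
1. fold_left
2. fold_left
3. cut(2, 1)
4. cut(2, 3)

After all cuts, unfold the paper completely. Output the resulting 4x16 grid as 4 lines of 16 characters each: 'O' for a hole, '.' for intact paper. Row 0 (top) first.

Op 1 fold_left: fold axis v@8; visible region now rows[0,4) x cols[0,8) = 4x8
Op 2 fold_left: fold axis v@4; visible region now rows[0,4) x cols[0,4) = 4x4
Op 3 cut(2, 1): punch at orig (2,1); cuts so far [(2, 1)]; region rows[0,4) x cols[0,4) = 4x4
Op 4 cut(2, 3): punch at orig (2,3); cuts so far [(2, 1), (2, 3)]; region rows[0,4) x cols[0,4) = 4x4
Unfold 1 (reflect across v@4): 4 holes -> [(2, 1), (2, 3), (2, 4), (2, 6)]
Unfold 2 (reflect across v@8): 8 holes -> [(2, 1), (2, 3), (2, 4), (2, 6), (2, 9), (2, 11), (2, 12), (2, 14)]

Answer: ................
................
.O.OO.O..O.OO.O.
................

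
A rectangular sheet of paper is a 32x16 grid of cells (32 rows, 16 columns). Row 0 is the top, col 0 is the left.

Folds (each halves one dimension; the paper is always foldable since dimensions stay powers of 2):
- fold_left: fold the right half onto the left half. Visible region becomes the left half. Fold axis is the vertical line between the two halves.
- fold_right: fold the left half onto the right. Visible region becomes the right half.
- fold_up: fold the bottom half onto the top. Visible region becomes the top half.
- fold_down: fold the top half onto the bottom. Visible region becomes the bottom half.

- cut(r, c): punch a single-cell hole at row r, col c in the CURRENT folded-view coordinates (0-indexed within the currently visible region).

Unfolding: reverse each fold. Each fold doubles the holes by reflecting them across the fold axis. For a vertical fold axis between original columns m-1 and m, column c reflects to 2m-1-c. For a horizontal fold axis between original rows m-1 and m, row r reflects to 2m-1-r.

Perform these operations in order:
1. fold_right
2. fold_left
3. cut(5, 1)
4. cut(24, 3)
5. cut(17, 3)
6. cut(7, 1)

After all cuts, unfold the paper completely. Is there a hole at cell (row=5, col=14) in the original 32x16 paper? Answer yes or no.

Op 1 fold_right: fold axis v@8; visible region now rows[0,32) x cols[8,16) = 32x8
Op 2 fold_left: fold axis v@12; visible region now rows[0,32) x cols[8,12) = 32x4
Op 3 cut(5, 1): punch at orig (5,9); cuts so far [(5, 9)]; region rows[0,32) x cols[8,12) = 32x4
Op 4 cut(24, 3): punch at orig (24,11); cuts so far [(5, 9), (24, 11)]; region rows[0,32) x cols[8,12) = 32x4
Op 5 cut(17, 3): punch at orig (17,11); cuts so far [(5, 9), (17, 11), (24, 11)]; region rows[0,32) x cols[8,12) = 32x4
Op 6 cut(7, 1): punch at orig (7,9); cuts so far [(5, 9), (7, 9), (17, 11), (24, 11)]; region rows[0,32) x cols[8,12) = 32x4
Unfold 1 (reflect across v@12): 8 holes -> [(5, 9), (5, 14), (7, 9), (7, 14), (17, 11), (17, 12), (24, 11), (24, 12)]
Unfold 2 (reflect across v@8): 16 holes -> [(5, 1), (5, 6), (5, 9), (5, 14), (7, 1), (7, 6), (7, 9), (7, 14), (17, 3), (17, 4), (17, 11), (17, 12), (24, 3), (24, 4), (24, 11), (24, 12)]
Holes: [(5, 1), (5, 6), (5, 9), (5, 14), (7, 1), (7, 6), (7, 9), (7, 14), (17, 3), (17, 4), (17, 11), (17, 12), (24, 3), (24, 4), (24, 11), (24, 12)]

Answer: yes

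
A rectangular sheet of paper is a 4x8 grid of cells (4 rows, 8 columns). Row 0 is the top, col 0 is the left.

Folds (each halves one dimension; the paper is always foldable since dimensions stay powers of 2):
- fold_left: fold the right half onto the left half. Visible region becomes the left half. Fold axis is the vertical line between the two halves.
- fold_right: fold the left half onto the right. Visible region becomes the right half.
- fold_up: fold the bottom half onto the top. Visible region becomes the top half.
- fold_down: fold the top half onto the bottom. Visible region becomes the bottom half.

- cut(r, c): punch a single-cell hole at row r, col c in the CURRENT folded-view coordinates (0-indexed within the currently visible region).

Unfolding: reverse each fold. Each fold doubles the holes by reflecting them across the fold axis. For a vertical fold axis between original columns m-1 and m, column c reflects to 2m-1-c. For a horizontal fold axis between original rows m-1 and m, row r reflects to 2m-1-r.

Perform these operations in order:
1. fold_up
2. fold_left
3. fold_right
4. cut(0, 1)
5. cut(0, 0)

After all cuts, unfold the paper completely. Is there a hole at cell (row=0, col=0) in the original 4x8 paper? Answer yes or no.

Answer: yes

Derivation:
Op 1 fold_up: fold axis h@2; visible region now rows[0,2) x cols[0,8) = 2x8
Op 2 fold_left: fold axis v@4; visible region now rows[0,2) x cols[0,4) = 2x4
Op 3 fold_right: fold axis v@2; visible region now rows[0,2) x cols[2,4) = 2x2
Op 4 cut(0, 1): punch at orig (0,3); cuts so far [(0, 3)]; region rows[0,2) x cols[2,4) = 2x2
Op 5 cut(0, 0): punch at orig (0,2); cuts so far [(0, 2), (0, 3)]; region rows[0,2) x cols[2,4) = 2x2
Unfold 1 (reflect across v@2): 4 holes -> [(0, 0), (0, 1), (0, 2), (0, 3)]
Unfold 2 (reflect across v@4): 8 holes -> [(0, 0), (0, 1), (0, 2), (0, 3), (0, 4), (0, 5), (0, 6), (0, 7)]
Unfold 3 (reflect across h@2): 16 holes -> [(0, 0), (0, 1), (0, 2), (0, 3), (0, 4), (0, 5), (0, 6), (0, 7), (3, 0), (3, 1), (3, 2), (3, 3), (3, 4), (3, 5), (3, 6), (3, 7)]
Holes: [(0, 0), (0, 1), (0, 2), (0, 3), (0, 4), (0, 5), (0, 6), (0, 7), (3, 0), (3, 1), (3, 2), (3, 3), (3, 4), (3, 5), (3, 6), (3, 7)]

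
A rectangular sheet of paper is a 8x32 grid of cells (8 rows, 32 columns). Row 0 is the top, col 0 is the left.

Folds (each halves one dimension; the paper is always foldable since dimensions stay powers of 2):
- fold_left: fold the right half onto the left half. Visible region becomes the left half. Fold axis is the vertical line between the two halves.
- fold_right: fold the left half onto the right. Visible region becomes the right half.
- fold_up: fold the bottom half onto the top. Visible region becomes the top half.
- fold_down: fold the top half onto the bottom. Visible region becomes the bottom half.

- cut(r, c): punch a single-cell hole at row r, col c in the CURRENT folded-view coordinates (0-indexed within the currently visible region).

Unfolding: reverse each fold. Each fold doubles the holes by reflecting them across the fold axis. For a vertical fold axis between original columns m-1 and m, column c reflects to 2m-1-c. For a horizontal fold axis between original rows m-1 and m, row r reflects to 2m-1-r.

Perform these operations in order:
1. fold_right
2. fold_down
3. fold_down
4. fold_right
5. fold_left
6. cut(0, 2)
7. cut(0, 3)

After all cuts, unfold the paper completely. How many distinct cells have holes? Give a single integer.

Op 1 fold_right: fold axis v@16; visible region now rows[0,8) x cols[16,32) = 8x16
Op 2 fold_down: fold axis h@4; visible region now rows[4,8) x cols[16,32) = 4x16
Op 3 fold_down: fold axis h@6; visible region now rows[6,8) x cols[16,32) = 2x16
Op 4 fold_right: fold axis v@24; visible region now rows[6,8) x cols[24,32) = 2x8
Op 5 fold_left: fold axis v@28; visible region now rows[6,8) x cols[24,28) = 2x4
Op 6 cut(0, 2): punch at orig (6,26); cuts so far [(6, 26)]; region rows[6,8) x cols[24,28) = 2x4
Op 7 cut(0, 3): punch at orig (6,27); cuts so far [(6, 26), (6, 27)]; region rows[6,8) x cols[24,28) = 2x4
Unfold 1 (reflect across v@28): 4 holes -> [(6, 26), (6, 27), (6, 28), (6, 29)]
Unfold 2 (reflect across v@24): 8 holes -> [(6, 18), (6, 19), (6, 20), (6, 21), (6, 26), (6, 27), (6, 28), (6, 29)]
Unfold 3 (reflect across h@6): 16 holes -> [(5, 18), (5, 19), (5, 20), (5, 21), (5, 26), (5, 27), (5, 28), (5, 29), (6, 18), (6, 19), (6, 20), (6, 21), (6, 26), (6, 27), (6, 28), (6, 29)]
Unfold 4 (reflect across h@4): 32 holes -> [(1, 18), (1, 19), (1, 20), (1, 21), (1, 26), (1, 27), (1, 28), (1, 29), (2, 18), (2, 19), (2, 20), (2, 21), (2, 26), (2, 27), (2, 28), (2, 29), (5, 18), (5, 19), (5, 20), (5, 21), (5, 26), (5, 27), (5, 28), (5, 29), (6, 18), (6, 19), (6, 20), (6, 21), (6, 26), (6, 27), (6, 28), (6, 29)]
Unfold 5 (reflect across v@16): 64 holes -> [(1, 2), (1, 3), (1, 4), (1, 5), (1, 10), (1, 11), (1, 12), (1, 13), (1, 18), (1, 19), (1, 20), (1, 21), (1, 26), (1, 27), (1, 28), (1, 29), (2, 2), (2, 3), (2, 4), (2, 5), (2, 10), (2, 11), (2, 12), (2, 13), (2, 18), (2, 19), (2, 20), (2, 21), (2, 26), (2, 27), (2, 28), (2, 29), (5, 2), (5, 3), (5, 4), (5, 5), (5, 10), (5, 11), (5, 12), (5, 13), (5, 18), (5, 19), (5, 20), (5, 21), (5, 26), (5, 27), (5, 28), (5, 29), (6, 2), (6, 3), (6, 4), (6, 5), (6, 10), (6, 11), (6, 12), (6, 13), (6, 18), (6, 19), (6, 20), (6, 21), (6, 26), (6, 27), (6, 28), (6, 29)]

Answer: 64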